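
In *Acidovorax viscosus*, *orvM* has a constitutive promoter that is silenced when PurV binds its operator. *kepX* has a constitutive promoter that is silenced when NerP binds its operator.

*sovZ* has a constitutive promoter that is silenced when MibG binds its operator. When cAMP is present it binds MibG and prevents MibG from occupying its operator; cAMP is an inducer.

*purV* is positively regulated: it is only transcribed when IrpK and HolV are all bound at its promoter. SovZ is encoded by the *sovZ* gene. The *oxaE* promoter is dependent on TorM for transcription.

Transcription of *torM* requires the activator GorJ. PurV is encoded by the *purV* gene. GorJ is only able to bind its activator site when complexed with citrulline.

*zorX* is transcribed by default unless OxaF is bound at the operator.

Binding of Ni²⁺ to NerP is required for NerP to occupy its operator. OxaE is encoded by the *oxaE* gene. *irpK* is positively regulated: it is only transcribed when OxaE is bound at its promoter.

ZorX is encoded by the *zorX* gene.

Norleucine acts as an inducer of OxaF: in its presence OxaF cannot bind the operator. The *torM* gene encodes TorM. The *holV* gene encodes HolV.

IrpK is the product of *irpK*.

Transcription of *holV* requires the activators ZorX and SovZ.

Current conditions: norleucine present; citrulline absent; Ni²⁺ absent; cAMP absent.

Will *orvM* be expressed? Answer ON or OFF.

Citrulline is absent, so GorJ is inactive.
Required activator GorJ is absent, so *torM* is not transcribed.
So TorM is not produced.
Required activator TorM is absent, so *oxaE* is not transcribed.
So OxaE is not produced.
Required activator OxaE is absent, so *irpK* is not transcribed.
So IrpK is not produced.
Norleucine is present, so OxaF is inactive.
With no repressor bound, *zorX* is transcribed.
So ZorX is produced and active.
cAMP is absent, so MibG is active.
With repressor MibG bound, *sovZ* is not transcribed.
So SovZ is not produced.
Required activator SovZ is absent, so *holV* is not transcribed.
So HolV is not produced.
Required activator IrpK is absent, so *purV* is not transcribed.
So PurV is not produced.
With no repressor bound, *orvM* is transcribed.

ON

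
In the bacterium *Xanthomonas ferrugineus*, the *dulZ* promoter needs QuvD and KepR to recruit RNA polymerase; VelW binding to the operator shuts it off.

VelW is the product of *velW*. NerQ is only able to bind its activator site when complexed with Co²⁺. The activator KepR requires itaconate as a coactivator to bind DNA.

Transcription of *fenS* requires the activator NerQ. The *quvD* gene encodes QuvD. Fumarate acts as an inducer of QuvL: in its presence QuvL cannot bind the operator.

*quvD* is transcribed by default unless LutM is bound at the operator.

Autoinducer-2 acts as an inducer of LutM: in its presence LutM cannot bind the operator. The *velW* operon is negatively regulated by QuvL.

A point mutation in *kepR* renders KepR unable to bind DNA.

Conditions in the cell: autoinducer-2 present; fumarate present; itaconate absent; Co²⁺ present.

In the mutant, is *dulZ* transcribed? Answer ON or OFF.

OFF

Autoinducer-2 is present, so LutM is inactive.
With no repressor bound, *quvD* is transcribed.
So QuvD is produced and active.
Fumarate is present, so QuvL is inactive.
With no repressor bound, *velW* is transcribed.
So VelW is produced and active.
KepR is non-functional in this strain, so it has no effect.
With repressor VelW bound, *dulZ* is not transcribed.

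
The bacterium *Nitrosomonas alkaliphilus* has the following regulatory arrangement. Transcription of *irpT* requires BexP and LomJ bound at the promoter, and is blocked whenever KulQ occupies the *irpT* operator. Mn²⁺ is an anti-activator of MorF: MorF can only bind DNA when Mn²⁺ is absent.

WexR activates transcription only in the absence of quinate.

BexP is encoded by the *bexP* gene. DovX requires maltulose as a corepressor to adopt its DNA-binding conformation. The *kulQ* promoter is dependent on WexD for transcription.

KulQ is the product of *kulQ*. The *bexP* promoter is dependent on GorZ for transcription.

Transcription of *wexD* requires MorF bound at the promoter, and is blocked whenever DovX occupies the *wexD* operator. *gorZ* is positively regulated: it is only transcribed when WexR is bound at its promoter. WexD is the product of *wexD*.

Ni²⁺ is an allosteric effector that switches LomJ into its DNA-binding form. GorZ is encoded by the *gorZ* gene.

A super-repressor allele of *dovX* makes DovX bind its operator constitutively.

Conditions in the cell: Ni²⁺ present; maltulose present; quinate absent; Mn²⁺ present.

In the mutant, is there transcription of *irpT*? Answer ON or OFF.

Mn²⁺ is present, so MorF is inactive.
DovX is constitutively active in this strain.
With repressor DovX bound, *wexD* is not transcribed.
So WexD is not produced.
Required activator WexD is absent, so *kulQ* is not transcribed.
So KulQ is not produced.
Quinate is absent, so WexR is active.
No repressor is bound and WexR is active, so *gorZ* is transcribed.
So GorZ is produced and active.
No repressor is bound and GorZ is active, so *bexP* is transcribed.
So BexP is produced and active.
Ni²⁺ is present, so LomJ is active.
No repressor is bound and BexP and LomJ are active, so *irpT* is transcribed.

ON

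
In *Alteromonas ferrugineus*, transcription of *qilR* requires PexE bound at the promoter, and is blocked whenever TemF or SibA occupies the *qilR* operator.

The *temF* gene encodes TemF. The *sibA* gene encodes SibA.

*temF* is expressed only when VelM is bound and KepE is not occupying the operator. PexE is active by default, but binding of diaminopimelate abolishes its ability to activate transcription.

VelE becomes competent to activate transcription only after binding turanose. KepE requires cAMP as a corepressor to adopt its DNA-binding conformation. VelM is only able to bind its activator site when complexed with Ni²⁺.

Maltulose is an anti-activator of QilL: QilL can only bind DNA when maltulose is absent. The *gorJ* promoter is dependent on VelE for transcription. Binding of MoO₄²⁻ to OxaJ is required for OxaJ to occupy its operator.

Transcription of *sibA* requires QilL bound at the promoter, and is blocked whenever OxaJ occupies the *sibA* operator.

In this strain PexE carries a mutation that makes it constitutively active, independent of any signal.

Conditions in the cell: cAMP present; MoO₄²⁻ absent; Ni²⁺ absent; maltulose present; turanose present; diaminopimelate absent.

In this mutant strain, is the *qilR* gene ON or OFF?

Ni²⁺ is absent, so VelM is inactive.
cAMP is present, so KepE is active.
With repressor KepE bound, *temF* is not transcribed.
So TemF is not produced.
MoO₄²⁻ is absent, so OxaJ is inactive.
Maltulose is present, so QilL is inactive.
Required activator QilL is absent, so *sibA* is not transcribed.
So SibA is not produced.
PexE is constitutively active in this strain.
No repressor is bound and PexE is active, so *qilR* is transcribed.

ON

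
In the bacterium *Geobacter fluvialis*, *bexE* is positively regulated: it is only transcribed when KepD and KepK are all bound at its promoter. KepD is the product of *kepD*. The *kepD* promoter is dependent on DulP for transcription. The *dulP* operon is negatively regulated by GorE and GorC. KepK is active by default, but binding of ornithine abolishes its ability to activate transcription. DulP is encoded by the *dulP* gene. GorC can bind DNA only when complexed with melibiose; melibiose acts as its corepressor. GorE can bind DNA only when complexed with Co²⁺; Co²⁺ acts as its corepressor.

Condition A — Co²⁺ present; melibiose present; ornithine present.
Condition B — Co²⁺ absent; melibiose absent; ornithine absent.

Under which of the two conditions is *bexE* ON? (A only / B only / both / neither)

Condition A:
Co²⁺ is present, so GorE is active.
Melibiose is present, so GorC is active.
With repressor GorE bound, *dulP* is not transcribed.
So DulP is not produced.
Required activator DulP is absent, so *kepD* is not transcribed.
So KepD is not produced.
Ornithine is present, so KepK is inactive.
Required activator KepD is absent, so *bexE* is not transcribed.
→ *bexE* is OFF in A.
Condition B:
Co²⁺ is absent, so GorE is inactive.
Melibiose is absent, so GorC is inactive.
With no repressor bound, *dulP* is transcribed.
So DulP is produced and active.
No repressor is bound and DulP is active, so *kepD* is transcribed.
So KepD is produced and active.
Ornithine is absent, so KepK is active.
No repressor is bound and KepD and KepK are active, so *bexE* is transcribed.
→ *bexE* is ON in B.

B only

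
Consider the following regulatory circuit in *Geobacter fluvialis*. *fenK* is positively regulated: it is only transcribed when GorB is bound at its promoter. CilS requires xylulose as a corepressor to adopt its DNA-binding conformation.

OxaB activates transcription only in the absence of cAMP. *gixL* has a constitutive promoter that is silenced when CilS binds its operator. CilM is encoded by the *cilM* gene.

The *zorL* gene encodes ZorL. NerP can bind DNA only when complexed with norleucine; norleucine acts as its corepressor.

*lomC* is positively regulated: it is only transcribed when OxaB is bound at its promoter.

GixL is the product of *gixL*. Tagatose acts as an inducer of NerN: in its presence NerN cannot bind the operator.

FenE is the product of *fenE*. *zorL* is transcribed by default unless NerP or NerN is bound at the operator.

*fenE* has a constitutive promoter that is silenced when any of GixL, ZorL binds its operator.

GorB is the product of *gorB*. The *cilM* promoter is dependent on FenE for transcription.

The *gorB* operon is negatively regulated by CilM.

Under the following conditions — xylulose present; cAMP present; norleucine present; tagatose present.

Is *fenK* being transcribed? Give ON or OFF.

Xylulose is present, so CilS is active.
With repressor CilS bound, *gixL* is not transcribed.
So GixL is not produced.
Norleucine is present, so NerP is active.
Tagatose is present, so NerN is inactive.
With repressor NerP bound, *zorL* is not transcribed.
So ZorL is not produced.
With no repressor bound, *fenE* is transcribed.
So FenE is produced and active.
No repressor is bound and FenE is active, so *cilM* is transcribed.
So CilM is produced and active.
With repressor CilM bound, *gorB* is not transcribed.
So GorB is not produced.
Required activator GorB is absent, so *fenK* is not transcribed.

OFF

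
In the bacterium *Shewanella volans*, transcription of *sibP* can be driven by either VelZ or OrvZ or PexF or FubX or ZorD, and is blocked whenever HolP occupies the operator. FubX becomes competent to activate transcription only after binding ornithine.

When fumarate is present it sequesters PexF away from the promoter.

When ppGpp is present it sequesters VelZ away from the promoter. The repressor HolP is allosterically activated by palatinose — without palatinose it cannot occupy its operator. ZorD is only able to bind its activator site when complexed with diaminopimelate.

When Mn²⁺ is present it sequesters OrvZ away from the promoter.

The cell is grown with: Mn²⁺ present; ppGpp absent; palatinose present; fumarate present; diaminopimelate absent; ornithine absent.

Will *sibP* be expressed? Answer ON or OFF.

ppGpp is absent, so VelZ is active.
Palatinose is present, so HolP is active.
Mn²⁺ is present, so OrvZ is inactive.
Fumarate is present, so PexF is inactive.
Ornithine is absent, so FubX is inactive.
Diaminopimelate is absent, so ZorD is inactive.
With repressor HolP bound, *sibP* is not transcribed.

OFF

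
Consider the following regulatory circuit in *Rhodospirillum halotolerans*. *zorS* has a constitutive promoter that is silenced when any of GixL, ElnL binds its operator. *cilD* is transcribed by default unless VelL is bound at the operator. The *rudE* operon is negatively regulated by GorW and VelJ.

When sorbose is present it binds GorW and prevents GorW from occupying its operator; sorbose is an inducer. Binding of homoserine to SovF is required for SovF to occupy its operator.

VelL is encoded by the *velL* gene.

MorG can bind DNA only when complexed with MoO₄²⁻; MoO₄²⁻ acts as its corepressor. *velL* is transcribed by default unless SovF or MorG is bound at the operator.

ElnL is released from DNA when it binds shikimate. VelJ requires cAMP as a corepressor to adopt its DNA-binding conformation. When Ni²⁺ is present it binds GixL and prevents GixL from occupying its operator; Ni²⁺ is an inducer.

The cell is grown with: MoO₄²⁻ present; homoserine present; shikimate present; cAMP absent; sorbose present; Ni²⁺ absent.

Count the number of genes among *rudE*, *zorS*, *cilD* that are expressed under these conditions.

2

Sorbose is present, so GorW is inactive.
cAMP is absent, so VelJ is inactive.
With no repressor bound, *rudE* is transcribed.
→ *rudE* is ON.
Ni²⁺ is absent, so GixL is active.
Shikimate is present, so ElnL is inactive.
With repressor GixL bound, *zorS* is not transcribed.
→ *zorS* is OFF.
Homoserine is present, so SovF is active.
MoO₄²⁻ is present, so MorG is active.
With repressor SovF bound, *velL* is not transcribed.
So VelL is not produced.
With no repressor bound, *cilD* is transcribed.
→ *cilD* is ON.
2 of the 3 genes are transcribed.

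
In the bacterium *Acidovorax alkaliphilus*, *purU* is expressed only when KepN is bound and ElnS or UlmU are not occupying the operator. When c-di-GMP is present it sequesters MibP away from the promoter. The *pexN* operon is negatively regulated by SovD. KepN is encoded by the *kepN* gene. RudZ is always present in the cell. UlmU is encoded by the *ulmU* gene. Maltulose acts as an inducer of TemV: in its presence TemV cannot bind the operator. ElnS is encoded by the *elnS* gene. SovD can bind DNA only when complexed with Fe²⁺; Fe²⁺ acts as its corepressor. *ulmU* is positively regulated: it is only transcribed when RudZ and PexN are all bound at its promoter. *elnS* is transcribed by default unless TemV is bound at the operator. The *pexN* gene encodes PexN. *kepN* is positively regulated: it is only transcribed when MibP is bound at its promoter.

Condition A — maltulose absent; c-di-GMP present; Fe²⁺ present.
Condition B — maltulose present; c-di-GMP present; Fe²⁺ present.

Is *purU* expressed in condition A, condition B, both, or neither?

Condition A:
Maltulose is absent, so TemV is active.
With repressor TemV bound, *elnS* is not transcribed.
So ElnS is not produced.
c-di-GMP is present, so MibP is inactive.
Required activator MibP is absent, so *kepN* is not transcribed.
So KepN is not produced.
RudZ is produced constitutively and is active.
Fe²⁺ is present, so SovD is active.
With repressor SovD bound, *pexN* is not transcribed.
So PexN is not produced.
Required activator PexN is absent, so *ulmU* is not transcribed.
So UlmU is not produced.
Required activator KepN is absent, so *purU* is not transcribed.
→ *purU* is OFF in A.
Condition B:
Maltulose is present, so TemV is inactive.
With no repressor bound, *elnS* is transcribed.
So ElnS is produced and active.
c-di-GMP is present, so MibP is inactive.
Required activator MibP is absent, so *kepN* is not transcribed.
So KepN is not produced.
RudZ is produced constitutively and is active.
Fe²⁺ is present, so SovD is active.
With repressor SovD bound, *pexN* is not transcribed.
So PexN is not produced.
Required activator PexN is absent, so *ulmU* is not transcribed.
So UlmU is not produced.
With repressor ElnS bound, *purU* is not transcribed.
→ *purU* is OFF in B.

neither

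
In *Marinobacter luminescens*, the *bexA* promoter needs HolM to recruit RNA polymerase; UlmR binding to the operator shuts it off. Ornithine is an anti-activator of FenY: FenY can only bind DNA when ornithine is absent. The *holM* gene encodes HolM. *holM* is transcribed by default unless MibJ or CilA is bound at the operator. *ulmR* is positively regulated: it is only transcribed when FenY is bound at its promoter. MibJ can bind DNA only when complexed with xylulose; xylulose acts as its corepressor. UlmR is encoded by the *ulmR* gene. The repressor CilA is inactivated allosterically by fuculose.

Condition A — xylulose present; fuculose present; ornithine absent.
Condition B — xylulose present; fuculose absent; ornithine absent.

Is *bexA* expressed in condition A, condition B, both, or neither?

neither

Condition A:
Xylulose is present, so MibJ is active.
Fuculose is present, so CilA is inactive.
With repressor MibJ bound, *holM* is not transcribed.
So HolM is not produced.
Ornithine is absent, so FenY is active.
No repressor is bound and FenY is active, so *ulmR* is transcribed.
So UlmR is produced and active.
With repressor UlmR bound, *bexA* is not transcribed.
→ *bexA* is OFF in A.
Condition B:
Xylulose is present, so MibJ is active.
Fuculose is absent, so CilA is active.
With repressor MibJ bound, *holM* is not transcribed.
So HolM is not produced.
Ornithine is absent, so FenY is active.
No repressor is bound and FenY is active, so *ulmR* is transcribed.
So UlmR is produced and active.
With repressor UlmR bound, *bexA* is not transcribed.
→ *bexA* is OFF in B.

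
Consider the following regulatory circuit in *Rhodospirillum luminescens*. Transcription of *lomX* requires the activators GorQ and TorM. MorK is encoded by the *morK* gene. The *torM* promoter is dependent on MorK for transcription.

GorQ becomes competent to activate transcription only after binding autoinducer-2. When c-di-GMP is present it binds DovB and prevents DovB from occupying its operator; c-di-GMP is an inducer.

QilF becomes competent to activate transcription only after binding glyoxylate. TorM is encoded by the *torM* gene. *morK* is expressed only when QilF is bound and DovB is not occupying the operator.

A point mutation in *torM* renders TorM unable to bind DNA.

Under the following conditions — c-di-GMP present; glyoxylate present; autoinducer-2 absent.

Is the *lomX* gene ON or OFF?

OFF

Autoinducer-2 is absent, so GorQ is inactive.
TorM is non-functional in this strain, so it has no effect.
Required activator GorQ is absent, so *lomX* is not transcribed.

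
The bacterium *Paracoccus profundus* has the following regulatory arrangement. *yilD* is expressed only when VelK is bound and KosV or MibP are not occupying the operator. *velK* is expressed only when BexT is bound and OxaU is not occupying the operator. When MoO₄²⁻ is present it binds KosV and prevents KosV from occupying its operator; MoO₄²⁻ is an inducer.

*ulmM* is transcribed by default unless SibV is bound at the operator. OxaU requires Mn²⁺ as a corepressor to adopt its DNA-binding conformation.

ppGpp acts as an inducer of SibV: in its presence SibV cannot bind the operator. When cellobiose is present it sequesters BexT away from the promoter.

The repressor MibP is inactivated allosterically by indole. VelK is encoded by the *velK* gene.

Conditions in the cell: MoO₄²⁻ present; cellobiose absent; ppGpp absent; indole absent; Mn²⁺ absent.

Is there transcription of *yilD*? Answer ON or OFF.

OFF

Mn²⁺ is absent, so OxaU is inactive.
Cellobiose is absent, so BexT is active.
No repressor is bound and BexT is active, so *velK* is transcribed.
So VelK is produced and active.
MoO₄²⁻ is present, so KosV is inactive.
Indole is absent, so MibP is active.
With repressor MibP bound, *yilD* is not transcribed.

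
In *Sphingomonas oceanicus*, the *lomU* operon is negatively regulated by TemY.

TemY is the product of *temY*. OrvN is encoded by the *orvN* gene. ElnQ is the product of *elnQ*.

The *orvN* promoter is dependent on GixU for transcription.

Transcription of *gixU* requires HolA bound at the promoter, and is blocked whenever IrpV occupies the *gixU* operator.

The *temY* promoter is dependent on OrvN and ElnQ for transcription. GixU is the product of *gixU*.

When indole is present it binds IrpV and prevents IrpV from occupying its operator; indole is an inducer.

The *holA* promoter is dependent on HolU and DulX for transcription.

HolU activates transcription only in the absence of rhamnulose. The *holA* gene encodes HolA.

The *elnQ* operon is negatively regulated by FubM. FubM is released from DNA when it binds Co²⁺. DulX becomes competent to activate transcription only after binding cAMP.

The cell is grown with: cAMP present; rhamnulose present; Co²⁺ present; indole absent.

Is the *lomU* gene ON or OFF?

Rhamnulose is present, so HolU is inactive.
cAMP is present, so DulX is active.
Required activator HolU is absent, so *holA* is not transcribed.
So HolA is not produced.
Indole is absent, so IrpV is active.
With repressor IrpV bound, *gixU* is not transcribed.
So GixU is not produced.
Required activator GixU is absent, so *orvN* is not transcribed.
So OrvN is not produced.
Co²⁺ is present, so FubM is inactive.
With no repressor bound, *elnQ* is transcribed.
So ElnQ is produced and active.
Required activator OrvN is absent, so *temY* is not transcribed.
So TemY is not produced.
With no repressor bound, *lomU* is transcribed.

ON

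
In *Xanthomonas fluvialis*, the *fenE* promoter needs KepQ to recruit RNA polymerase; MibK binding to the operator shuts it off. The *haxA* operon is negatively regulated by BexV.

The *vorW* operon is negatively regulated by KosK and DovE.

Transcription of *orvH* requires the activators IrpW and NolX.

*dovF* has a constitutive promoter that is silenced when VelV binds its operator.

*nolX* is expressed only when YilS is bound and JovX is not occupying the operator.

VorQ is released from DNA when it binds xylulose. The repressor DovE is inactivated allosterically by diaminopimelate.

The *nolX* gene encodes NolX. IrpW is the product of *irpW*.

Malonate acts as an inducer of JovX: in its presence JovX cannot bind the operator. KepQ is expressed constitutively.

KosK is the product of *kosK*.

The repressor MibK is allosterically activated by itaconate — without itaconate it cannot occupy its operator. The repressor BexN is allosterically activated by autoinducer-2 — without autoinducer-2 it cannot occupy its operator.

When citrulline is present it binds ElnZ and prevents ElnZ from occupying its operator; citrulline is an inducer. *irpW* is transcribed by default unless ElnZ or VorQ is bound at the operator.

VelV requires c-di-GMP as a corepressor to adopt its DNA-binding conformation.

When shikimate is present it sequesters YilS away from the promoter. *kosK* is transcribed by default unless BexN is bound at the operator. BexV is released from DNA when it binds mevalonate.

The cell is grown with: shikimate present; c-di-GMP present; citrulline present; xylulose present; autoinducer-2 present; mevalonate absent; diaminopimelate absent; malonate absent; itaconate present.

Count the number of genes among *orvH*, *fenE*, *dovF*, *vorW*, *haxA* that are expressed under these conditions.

Citrulline is present, so ElnZ is inactive.
Xylulose is present, so VorQ is inactive.
With no repressor bound, *irpW* is transcribed.
So IrpW is produced and active.
Shikimate is present, so YilS is inactive.
Malonate is absent, so JovX is active.
With repressor JovX bound, *nolX* is not transcribed.
So NolX is not produced.
Required activator NolX is absent, so *orvH* is not transcribed.
→ *orvH* is OFF.
Itaconate is present, so MibK is active.
KepQ is produced constitutively and is active.
With repressor MibK bound, *fenE* is not transcribed.
→ *fenE* is OFF.
c-di-GMP is present, so VelV is active.
With repressor VelV bound, *dovF* is not transcribed.
→ *dovF* is OFF.
Autoinducer-2 is present, so BexN is active.
With repressor BexN bound, *kosK* is not transcribed.
So KosK is not produced.
Diaminopimelate is absent, so DovE is active.
With repressor DovE bound, *vorW* is not transcribed.
→ *vorW* is OFF.
Mevalonate is absent, so BexV is active.
With repressor BexV bound, *haxA* is not transcribed.
→ *haxA* is OFF.
0 of the 5 genes are transcribed.

0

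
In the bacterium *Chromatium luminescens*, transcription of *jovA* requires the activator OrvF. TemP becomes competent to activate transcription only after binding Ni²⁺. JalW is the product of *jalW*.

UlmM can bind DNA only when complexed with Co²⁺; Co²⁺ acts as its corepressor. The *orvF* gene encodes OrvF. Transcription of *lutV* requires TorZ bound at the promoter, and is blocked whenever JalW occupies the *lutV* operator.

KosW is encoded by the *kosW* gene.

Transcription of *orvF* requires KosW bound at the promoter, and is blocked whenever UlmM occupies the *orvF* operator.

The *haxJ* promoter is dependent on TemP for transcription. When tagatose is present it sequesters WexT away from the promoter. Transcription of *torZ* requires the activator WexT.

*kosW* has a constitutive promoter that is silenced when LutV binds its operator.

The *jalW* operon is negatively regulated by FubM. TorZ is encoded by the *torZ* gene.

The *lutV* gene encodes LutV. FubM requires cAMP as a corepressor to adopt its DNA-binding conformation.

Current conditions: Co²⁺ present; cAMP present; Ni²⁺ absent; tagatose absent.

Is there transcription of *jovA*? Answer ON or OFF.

OFF

cAMP is present, so FubM is active.
With repressor FubM bound, *jalW* is not transcribed.
So JalW is not produced.
Tagatose is absent, so WexT is active.
No repressor is bound and WexT is active, so *torZ* is transcribed.
So TorZ is produced and active.
No repressor is bound and TorZ is active, so *lutV* is transcribed.
So LutV is produced and active.
With repressor LutV bound, *kosW* is not transcribed.
So KosW is not produced.
Co²⁺ is present, so UlmM is active.
With repressor UlmM bound, *orvF* is not transcribed.
So OrvF is not produced.
Required activator OrvF is absent, so *jovA* is not transcribed.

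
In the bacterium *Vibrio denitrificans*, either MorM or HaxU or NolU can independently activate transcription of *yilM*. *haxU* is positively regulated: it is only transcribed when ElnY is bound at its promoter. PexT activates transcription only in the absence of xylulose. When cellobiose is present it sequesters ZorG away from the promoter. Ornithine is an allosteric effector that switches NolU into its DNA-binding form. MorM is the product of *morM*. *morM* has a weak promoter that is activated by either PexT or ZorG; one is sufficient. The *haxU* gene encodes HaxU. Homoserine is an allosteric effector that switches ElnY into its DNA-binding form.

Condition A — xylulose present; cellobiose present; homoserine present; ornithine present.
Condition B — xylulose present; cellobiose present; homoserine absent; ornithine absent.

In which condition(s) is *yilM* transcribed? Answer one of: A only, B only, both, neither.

A only

Condition A:
Xylulose is present, so PexT is inactive.
Cellobiose is present, so ZorG is inactive.
No activator is available at the *morM* promoter, so *morM* is not transcribed.
So MorM is not produced.
Homoserine is present, so ElnY is active.
No repressor is bound and ElnY is active, so *haxU* is transcribed.
So HaxU is produced and active.
Ornithine is present, so NolU is active.
Activator HaxU is present, so *yilM* is transcribed.
→ *yilM* is ON in A.
Condition B:
Xylulose is present, so PexT is inactive.
Cellobiose is present, so ZorG is inactive.
No activator is available at the *morM* promoter, so *morM* is not transcribed.
So MorM is not produced.
Homoserine is absent, so ElnY is inactive.
Required activator ElnY is absent, so *haxU* is not transcribed.
So HaxU is not produced.
Ornithine is absent, so NolU is inactive.
No activator is available at the *yilM* promoter, so *yilM* is not transcribed.
→ *yilM* is OFF in B.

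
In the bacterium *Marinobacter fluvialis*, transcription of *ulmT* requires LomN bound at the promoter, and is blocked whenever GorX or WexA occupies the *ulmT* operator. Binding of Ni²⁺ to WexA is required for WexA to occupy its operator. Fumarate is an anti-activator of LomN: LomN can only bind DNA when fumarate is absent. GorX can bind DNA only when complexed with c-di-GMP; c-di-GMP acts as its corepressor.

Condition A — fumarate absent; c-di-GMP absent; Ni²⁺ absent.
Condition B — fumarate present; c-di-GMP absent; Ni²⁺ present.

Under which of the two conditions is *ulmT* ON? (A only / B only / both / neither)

A only

Condition A:
Fumarate is absent, so LomN is active.
c-di-GMP is absent, so GorX is inactive.
Ni²⁺ is absent, so WexA is inactive.
No repressor is bound and LomN is active, so *ulmT* is transcribed.
→ *ulmT* is ON in A.
Condition B:
Fumarate is present, so LomN is inactive.
c-di-GMP is absent, so GorX is inactive.
Ni²⁺ is present, so WexA is active.
With repressor WexA bound, *ulmT* is not transcribed.
→ *ulmT* is OFF in B.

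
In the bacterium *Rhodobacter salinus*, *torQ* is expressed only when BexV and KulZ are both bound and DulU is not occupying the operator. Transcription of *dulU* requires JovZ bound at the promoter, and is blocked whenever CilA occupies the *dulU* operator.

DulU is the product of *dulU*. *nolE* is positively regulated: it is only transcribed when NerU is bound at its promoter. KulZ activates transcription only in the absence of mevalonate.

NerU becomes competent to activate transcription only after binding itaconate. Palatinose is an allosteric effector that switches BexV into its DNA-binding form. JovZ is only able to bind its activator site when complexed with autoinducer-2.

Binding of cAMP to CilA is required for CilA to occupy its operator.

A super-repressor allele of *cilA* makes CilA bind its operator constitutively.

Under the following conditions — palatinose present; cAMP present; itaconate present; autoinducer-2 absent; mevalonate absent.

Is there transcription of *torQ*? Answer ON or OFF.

Palatinose is present, so BexV is active.
CilA is constitutively active in this strain.
Autoinducer-2 is absent, so JovZ is inactive.
With repressor CilA bound, *dulU* is not transcribed.
So DulU is not produced.
Mevalonate is absent, so KulZ is active.
No repressor is bound and BexV and KulZ are active, so *torQ* is transcribed.

ON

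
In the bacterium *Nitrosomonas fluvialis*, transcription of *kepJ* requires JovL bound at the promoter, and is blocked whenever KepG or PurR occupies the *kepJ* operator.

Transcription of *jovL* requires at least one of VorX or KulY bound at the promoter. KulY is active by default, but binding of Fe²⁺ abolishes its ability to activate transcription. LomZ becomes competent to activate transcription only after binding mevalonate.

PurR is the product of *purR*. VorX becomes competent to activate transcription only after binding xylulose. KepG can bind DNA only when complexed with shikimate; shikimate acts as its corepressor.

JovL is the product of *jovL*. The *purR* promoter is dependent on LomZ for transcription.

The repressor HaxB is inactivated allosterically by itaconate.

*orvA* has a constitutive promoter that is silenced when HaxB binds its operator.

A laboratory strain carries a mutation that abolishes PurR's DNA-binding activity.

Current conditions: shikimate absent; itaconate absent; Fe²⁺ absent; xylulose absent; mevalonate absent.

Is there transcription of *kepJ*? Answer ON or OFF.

ON

Shikimate is absent, so KepG is inactive.
Xylulose is absent, so VorX is inactive.
Fe²⁺ is absent, so KulY is active.
Activator KulY is present, so *jovL* is transcribed.
So JovL is produced and active.
PurR is non-functional in this strain, so it has no effect.
No repressor is bound and JovL is active, so *kepJ* is transcribed.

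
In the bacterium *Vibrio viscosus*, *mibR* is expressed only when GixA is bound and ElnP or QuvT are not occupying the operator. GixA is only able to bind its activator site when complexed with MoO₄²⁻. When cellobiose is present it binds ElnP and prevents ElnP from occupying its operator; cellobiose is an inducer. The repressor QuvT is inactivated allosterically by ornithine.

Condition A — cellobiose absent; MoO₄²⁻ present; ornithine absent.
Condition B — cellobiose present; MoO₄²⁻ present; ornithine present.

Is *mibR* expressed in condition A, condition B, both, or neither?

Condition A:
Cellobiose is absent, so ElnP is active.
MoO₄²⁻ is present, so GixA is active.
Ornithine is absent, so QuvT is active.
With repressor ElnP bound, *mibR* is not transcribed.
→ *mibR* is OFF in A.
Condition B:
Cellobiose is present, so ElnP is inactive.
MoO₄²⁻ is present, so GixA is active.
Ornithine is present, so QuvT is inactive.
No repressor is bound and GixA is active, so *mibR* is transcribed.
→ *mibR* is ON in B.

B only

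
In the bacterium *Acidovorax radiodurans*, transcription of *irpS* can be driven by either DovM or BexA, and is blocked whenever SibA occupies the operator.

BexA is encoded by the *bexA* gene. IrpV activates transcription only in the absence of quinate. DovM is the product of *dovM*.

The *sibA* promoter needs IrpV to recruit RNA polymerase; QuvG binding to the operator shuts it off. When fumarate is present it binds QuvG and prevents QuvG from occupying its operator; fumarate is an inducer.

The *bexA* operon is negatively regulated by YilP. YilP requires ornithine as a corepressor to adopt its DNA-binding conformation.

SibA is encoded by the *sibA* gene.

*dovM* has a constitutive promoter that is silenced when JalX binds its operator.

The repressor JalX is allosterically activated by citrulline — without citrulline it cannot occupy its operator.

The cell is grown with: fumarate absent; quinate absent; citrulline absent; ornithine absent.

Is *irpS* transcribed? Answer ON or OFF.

Quinate is absent, so IrpV is active.
Fumarate is absent, so QuvG is active.
With repressor QuvG bound, *sibA* is not transcribed.
So SibA is not produced.
Citrulline is absent, so JalX is inactive.
With no repressor bound, *dovM* is transcribed.
So DovM is produced and active.
Ornithine is absent, so YilP is inactive.
With no repressor bound, *bexA* is transcribed.
So BexA is produced and active.
Activator DovM is present, so *irpS* is transcribed.

ON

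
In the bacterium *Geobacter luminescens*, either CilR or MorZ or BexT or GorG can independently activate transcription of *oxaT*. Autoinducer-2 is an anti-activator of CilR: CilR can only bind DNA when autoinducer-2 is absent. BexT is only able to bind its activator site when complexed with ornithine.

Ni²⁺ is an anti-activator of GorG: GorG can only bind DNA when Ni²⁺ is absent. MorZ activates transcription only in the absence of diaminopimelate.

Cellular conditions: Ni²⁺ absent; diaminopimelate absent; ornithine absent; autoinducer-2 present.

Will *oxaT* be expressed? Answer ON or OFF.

ON

Autoinducer-2 is present, so CilR is inactive.
Diaminopimelate is absent, so MorZ is active.
Ornithine is absent, so BexT is inactive.
Ni²⁺ is absent, so GorG is active.
Activator MorZ is present, so *oxaT* is transcribed.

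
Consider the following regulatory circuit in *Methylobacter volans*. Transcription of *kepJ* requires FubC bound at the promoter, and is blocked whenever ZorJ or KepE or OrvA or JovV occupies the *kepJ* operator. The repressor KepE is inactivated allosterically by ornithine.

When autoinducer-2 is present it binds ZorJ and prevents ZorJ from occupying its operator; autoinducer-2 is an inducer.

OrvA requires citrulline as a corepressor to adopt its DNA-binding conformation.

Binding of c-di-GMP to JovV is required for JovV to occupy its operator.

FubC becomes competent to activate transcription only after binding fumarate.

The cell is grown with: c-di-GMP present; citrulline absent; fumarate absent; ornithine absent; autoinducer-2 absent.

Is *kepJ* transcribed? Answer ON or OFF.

Autoinducer-2 is absent, so ZorJ is active.
Ornithine is absent, so KepE is active.
Citrulline is absent, so OrvA is inactive.
Fumarate is absent, so FubC is inactive.
c-di-GMP is present, so JovV is active.
With repressor ZorJ bound, *kepJ* is not transcribed.

OFF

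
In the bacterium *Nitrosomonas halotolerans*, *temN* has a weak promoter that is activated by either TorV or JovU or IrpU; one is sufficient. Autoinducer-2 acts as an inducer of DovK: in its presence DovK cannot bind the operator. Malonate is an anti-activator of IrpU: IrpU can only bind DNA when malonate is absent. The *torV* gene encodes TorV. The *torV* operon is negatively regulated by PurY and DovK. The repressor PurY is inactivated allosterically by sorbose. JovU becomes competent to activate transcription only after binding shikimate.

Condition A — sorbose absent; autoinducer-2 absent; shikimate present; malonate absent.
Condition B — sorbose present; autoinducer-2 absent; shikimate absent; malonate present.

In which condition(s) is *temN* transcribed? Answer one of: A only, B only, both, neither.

Condition A:
Sorbose is absent, so PurY is active.
Autoinducer-2 is absent, so DovK is active.
With repressor PurY bound, *torV* is not transcribed.
So TorV is not produced.
Shikimate is present, so JovU is active.
Malonate is absent, so IrpU is active.
Activator JovU is present, so *temN* is transcribed.
→ *temN* is ON in A.
Condition B:
Sorbose is present, so PurY is inactive.
Autoinducer-2 is absent, so DovK is active.
With repressor DovK bound, *torV* is not transcribed.
So TorV is not produced.
Shikimate is absent, so JovU is inactive.
Malonate is present, so IrpU is inactive.
No activator is available at the *temN* promoter, so *temN* is not transcribed.
→ *temN* is OFF in B.

A only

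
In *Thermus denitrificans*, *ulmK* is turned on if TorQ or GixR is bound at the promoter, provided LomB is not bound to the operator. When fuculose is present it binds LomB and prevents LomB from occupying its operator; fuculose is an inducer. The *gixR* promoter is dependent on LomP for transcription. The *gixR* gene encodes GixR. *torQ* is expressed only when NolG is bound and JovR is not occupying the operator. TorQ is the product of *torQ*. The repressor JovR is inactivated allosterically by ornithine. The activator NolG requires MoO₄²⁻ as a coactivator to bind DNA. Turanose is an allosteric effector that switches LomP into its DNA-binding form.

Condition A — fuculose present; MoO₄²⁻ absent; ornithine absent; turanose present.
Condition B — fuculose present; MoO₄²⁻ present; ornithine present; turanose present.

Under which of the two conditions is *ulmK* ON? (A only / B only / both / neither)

Condition A:
Fuculose is present, so LomB is inactive.
MoO₄²⁻ is absent, so NolG is inactive.
Ornithine is absent, so JovR is active.
With repressor JovR bound, *torQ* is not transcribed.
So TorQ is not produced.
Turanose is present, so LomP is active.
No repressor is bound and LomP is active, so *gixR* is transcribed.
So GixR is produced and active.
Activator GixR is present, so *ulmK* is transcribed.
→ *ulmK* is ON in A.
Condition B:
Fuculose is present, so LomB is inactive.
MoO₄²⁻ is present, so NolG is active.
Ornithine is present, so JovR is inactive.
No repressor is bound and NolG is active, so *torQ* is transcribed.
So TorQ is produced and active.
Turanose is present, so LomP is active.
No repressor is bound and LomP is active, so *gixR* is transcribed.
So GixR is produced and active.
Activator TorQ is present, so *ulmK* is transcribed.
→ *ulmK* is ON in B.

both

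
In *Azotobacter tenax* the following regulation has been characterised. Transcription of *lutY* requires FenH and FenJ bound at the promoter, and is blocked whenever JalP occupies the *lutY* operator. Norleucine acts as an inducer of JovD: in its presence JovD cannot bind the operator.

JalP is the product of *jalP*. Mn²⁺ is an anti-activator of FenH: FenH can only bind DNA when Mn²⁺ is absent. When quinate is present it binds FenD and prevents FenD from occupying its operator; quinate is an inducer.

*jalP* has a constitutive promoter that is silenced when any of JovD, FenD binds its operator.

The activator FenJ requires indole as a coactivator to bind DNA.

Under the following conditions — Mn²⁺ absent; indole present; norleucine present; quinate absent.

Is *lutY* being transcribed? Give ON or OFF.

Mn²⁺ is absent, so FenH is active.
Indole is present, so FenJ is active.
Norleucine is present, so JovD is inactive.
Quinate is absent, so FenD is active.
With repressor FenD bound, *jalP* is not transcribed.
So JalP is not produced.
No repressor is bound and FenH and FenJ are active, so *lutY* is transcribed.

ON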